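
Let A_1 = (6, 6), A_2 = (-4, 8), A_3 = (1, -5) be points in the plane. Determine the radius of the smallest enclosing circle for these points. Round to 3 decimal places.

Side lengths²: A_1A_2² = 104, A_1A_3² = 146, A_2A_3² = 194.
Since A_2A_3² = 194 < 146 + 104 = 250, the triangle is acute, so the smallest enclosing circle is the circumcircle.
Circumcentre = (1/60, 25/12), r² = 92053/1800.
r = √(92053/1800) ≈ 7.151.

7.151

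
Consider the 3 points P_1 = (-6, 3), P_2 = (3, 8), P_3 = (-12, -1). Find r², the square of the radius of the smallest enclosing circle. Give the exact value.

76.5

Side lengths²: P_1P_2² = 106, P_1P_3² = 52, P_2P_3² = 306.
Since P_2P_3² = 306 ≥ 106 + 52 = 158, the angle opposite P_2P_3 is not acute, so the smallest enclosing circle has P_2P_3 as diameter.
Centre = midpoint of P_2P_3 = (-4.5, 3.5), r² = 306/4 = 76.5.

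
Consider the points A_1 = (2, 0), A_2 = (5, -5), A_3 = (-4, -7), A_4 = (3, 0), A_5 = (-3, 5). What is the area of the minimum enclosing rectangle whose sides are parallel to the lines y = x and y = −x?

In coordinates u = x + y, v = x − y the rectangle is axis-aligned; the map (x,y)→(u,v) scales areas by 2.
u-values: 2, 0, -11, 3, 2; range = 3 − (-11) = 14.
v-values: 2, 10, 3, 3, -8; range = 10 − (-8) = 18.
Area = (14 × 18) / 2 = 126.

126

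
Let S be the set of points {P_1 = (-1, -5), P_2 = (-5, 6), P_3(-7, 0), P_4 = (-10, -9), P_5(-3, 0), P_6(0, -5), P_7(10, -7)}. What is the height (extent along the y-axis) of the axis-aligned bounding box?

15

max y = 6, min y = -9, so height = 15.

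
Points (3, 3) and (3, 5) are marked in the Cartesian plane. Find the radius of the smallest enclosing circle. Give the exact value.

The smallest circle enclosing two points has them as diameter endpoints.
Centre = midpoint = (3, 4); r² = |(3, 3)−(3, 5)|²/4 = 4/4 = 1.
r = √1 = 1.

1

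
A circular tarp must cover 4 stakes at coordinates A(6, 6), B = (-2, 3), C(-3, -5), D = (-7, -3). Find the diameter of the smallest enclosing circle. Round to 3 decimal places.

15.811

A smallest enclosing disk is always determined by at most three of the input points on its boundary.
The farthest pair is A–D with squared distance 250. The circle on this segment as diameter has centre (-0.5, 1.5) and r² = 250/4 = 62.5.
Check B: distance² to centre = 4.5 ≤ 62.5, so it lies inside.
All remaining points lie in this disk, and no smaller disk contains both endpoints, so this is the minimum enclosing circle.
Diameter = 2r = 2√(62.5) ≈ 15.811.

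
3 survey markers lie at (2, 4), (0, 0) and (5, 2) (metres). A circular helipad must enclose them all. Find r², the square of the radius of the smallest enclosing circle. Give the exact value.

Call the three points A, B, C in the order given.
Side lengths²: AB² = 20, AC² = 13, BC² = 29.
Since BC² = 29 < 20 + 13 = 33, the triangle is acute, so the smallest enclosing circle is the circumcircle.
Circumcentre = (2.375, 1.3125), r² = 7.36328125.

7.36328125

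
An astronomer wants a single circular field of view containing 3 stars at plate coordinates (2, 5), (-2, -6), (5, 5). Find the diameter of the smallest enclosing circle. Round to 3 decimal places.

Call the three points A, B, C in the order given.
Side lengths²: AB² = 137, AC² = 9, BC² = 170.
Since BC² = 170 ≥ 137 + 9 = 146, the angle opposite BC is not acute, so the smallest enclosing circle has BC as diameter.
Centre = midpoint of BC = (1.5, -0.5), r² = 170/4 = 42.5.
Diameter = 2r = 2√(42.5) ≈ 13.038.

13.038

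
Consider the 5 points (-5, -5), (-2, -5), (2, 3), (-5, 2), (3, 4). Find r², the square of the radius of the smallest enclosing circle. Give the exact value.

36.25

By Welzl's lemma the MEC is supported by two points (diametrically opposite) or three points (on a circumcircle).
The farthest pair is (-5, -5)–(3, 4) with squared distance 145. The circle on this segment as diameter has centre (-1, -0.5) and r² = 145/4 = 36.25.
Check (-2, -5): distance² to centre = 21.25 ≤ 36.25, so it lies inside.
All remaining points lie in this disk, and no smaller disk contains both endpoints, so this is the minimum enclosing circle.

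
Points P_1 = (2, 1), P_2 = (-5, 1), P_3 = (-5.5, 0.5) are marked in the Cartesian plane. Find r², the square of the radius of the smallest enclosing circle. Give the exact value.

Side lengths²: P_1P_2² = 49, P_1P_3² = 56.5, P_2P_3² = 0.5.
Since P_1P_3² = 56.5 ≥ 49 + 0.5 = 49.5, the angle opposite P_1P_3 is not acute, so the smallest enclosing circle has P_1P_3 as diameter.
Centre = midpoint of P_1P_3 = (-1.75, 0.75), r² = 56.5/4 = 14.125.

14.125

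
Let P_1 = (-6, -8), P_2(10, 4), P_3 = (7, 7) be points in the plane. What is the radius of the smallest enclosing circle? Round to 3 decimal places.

Side lengths²: P_1P_2² = 400, P_1P_3² = 394, P_2P_3² = 18.
Since P_1P_2² = 400 < 394 + 18 = 412, the triangle is acute, so the smallest enclosing circle is the circumcircle.
Circumcentre = (11/7, -10/7), r² = 4925/49.
r = √(4925/49) ≈ 10.025.

10.025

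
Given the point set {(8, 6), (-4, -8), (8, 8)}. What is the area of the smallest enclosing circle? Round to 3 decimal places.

Call the three points A, B, C in the order given.
Side lengths²: AB² = 340, AC² = 4, BC² = 400.
Since BC² = 400 ≥ 340 + 4 = 344, the angle opposite BC is not acute, so the smallest enclosing circle has BC as diameter.
Centre = midpoint of BC = (2, 0), r² = 400/4 = 100.
Area = π·r² = π·100 ≈ 314.159.

314.159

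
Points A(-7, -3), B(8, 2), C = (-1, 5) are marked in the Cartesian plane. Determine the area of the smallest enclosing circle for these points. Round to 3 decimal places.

196.350

Side lengths²: AB² = 250, AC² = 100, BC² = 90.
Since AB² = 250 ≥ 100 + 90 = 190, the angle opposite AB is not acute, so the smallest enclosing circle has AB as diameter.
Centre = midpoint of AB = (0.5, -0.5), r² = 250/4 = 62.5.
Area = π·r² = π·62.5 ≈ 196.350.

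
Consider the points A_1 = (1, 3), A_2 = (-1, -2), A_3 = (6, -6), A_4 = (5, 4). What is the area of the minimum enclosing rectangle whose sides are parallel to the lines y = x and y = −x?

In coordinates u = x + y, v = x − y the rectangle is axis-aligned; the map (x,y)→(u,v) scales areas by 2.
u-values: 4, -3, 0, 9; range = 9 − (-3) = 12.
v-values: -2, 1, 12, 1; range = 12 − (-2) = 14.
Area = (12 × 14) / 2 = 84.

84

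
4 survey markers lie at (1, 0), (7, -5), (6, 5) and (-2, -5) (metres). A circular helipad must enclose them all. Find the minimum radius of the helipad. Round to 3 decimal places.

6.435

The minimum enclosing circle of a finite set is fixed by two of the points (as a diameter) or three (as a circumcircle).
The minimum enclosing circle is determined by three boundary points: (7, -5), (6, 5), (-2, -5).
Their circumcentre is (2.5, -0.4) with r² = 41.41.
The farthest remaining point (1, 0) is at distance² 2.41 ≤ 41.41.
r = √(41.41) ≈ 6.435.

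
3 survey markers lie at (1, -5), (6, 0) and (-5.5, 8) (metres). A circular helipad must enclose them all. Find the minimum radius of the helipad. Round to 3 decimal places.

7.383

Call the three points A, B, C in the order given.
Side lengths²: AB² = 50, AC² = 211.25, BC² = 196.25.
Since AC² = 211.25 < 196.25 + 50 = 246.25, the triangle is acute, so the smallest enclosing circle is the circumcircle.
Circumcentre = (-13/12, 25/12), r² = 3925/72.
r = √(3925/72) ≈ 7.383.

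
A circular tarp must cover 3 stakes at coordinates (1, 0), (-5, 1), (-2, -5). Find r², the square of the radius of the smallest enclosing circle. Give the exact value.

Call the three points A, B, C in the order given.
Side lengths²: AB² = 37, AC² = 34, BC² = 45.
Since BC² = 45 < 37 + 34 = 71, the triangle is acute, so the smallest enclosing circle is the circumcircle.
Circumcentre = (-51/22, -31/22), r² = 3145/242.

3145/242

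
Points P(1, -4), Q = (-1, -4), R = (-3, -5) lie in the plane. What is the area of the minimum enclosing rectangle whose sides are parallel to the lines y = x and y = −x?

In coordinates u = x + y, v = x − y the rectangle is axis-aligned; the map (x,y)→(u,v) scales areas by 2.
u-values: -3, -5, -8; range = -3 − (-8) = 5.
v-values: 5, 3, 2; range = 5 − 2 = 3.
Area = (5 × 3) / 2 = 7.5.

7.5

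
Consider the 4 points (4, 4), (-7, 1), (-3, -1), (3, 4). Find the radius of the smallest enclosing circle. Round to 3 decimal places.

5.701

A smallest enclosing disk is always determined by at most three of the input points on its boundary.
The farthest pair is (4, 4)–(-7, 1) with squared distance 130. The circle on this segment as diameter has centre (-1.5, 2.5) and r² = 130/4 = 32.5.
Check (-3, -1): distance² to centre = 14.5 ≤ 32.5, so it lies inside.
All remaining points lie in this disk, and no smaller disk contains both endpoints, so this is the minimum enclosing circle.
r = √(32.5) ≈ 5.701.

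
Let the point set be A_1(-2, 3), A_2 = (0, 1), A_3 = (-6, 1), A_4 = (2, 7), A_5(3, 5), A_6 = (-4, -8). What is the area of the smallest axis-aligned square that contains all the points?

225

The bounding box has width 9 and height 15.
An axis-aligned square enclosing the set must have side ≥ max(width, height).
So the minimum side is max(9, 15) = 15.
Area = 15² = 225.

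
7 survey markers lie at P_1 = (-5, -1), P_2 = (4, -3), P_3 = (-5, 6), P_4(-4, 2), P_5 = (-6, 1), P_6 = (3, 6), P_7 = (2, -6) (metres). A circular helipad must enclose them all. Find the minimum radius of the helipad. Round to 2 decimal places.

By Welzl's lemma the MEC is supported by two points (diametrically opposite) or three points (on a circumcircle).
The minimum enclosing circle is determined by three boundary points: P_3, P_6, P_7.
Their circumcentre is (-1, 7/24) with r² = 27985/576.
The farthest remaining point P_2 is at distance² 20641/576 ≤ 27985/576.
r = √(27985/576) ≈ 6.97.

6.97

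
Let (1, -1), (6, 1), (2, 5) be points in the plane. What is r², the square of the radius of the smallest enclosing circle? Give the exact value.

1073/98

Call the three points A, B, C in the order given.
Side lengths²: AB² = 29, AC² = 37, BC² = 32.
Since AC² = 37 < 32 + 29 = 61, the triangle is acute, so the smallest enclosing circle is the circumcircle.
Circumcentre = (39/14, 25/14), r² = 1073/98.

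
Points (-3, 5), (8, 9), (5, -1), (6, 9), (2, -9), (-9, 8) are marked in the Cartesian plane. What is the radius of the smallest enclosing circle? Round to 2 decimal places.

By Welzl's lemma the MEC is supported by two points (diametrically opposite) or three points (on a circumcircle).
The minimum enclosing circle is determined by three boundary points: (8, 9), (2, -9), (-9, 8).
Their circumcentre is (-0.1, 1.7) with r² = 118.9.
The farthest remaining point (6, 9) is at distance² 90.5 ≤ 118.9.
r = √(118.9) ≈ 10.90.

10.90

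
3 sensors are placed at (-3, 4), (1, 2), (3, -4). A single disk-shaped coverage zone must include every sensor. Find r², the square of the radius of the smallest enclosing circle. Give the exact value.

25

Call the three points A, B, C in the order given.
Side lengths²: AB² = 20, AC² = 100, BC² = 40.
Since AC² = 100 ≥ 40 + 20 = 60, the angle opposite AC is not acute, so the smallest enclosing circle has AC as diameter.
Centre = midpoint of AC = (0, 0), r² = 100/4 = 25.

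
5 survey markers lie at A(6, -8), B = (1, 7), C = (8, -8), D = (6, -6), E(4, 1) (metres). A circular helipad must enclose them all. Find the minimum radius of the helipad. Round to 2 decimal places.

By Welzl's lemma the MEC is supported by two points (diametrically opposite) or three points (on a circumcircle).
The farthest pair is B–C with squared distance 274. The circle on this segment as diameter has centre (4.5, -0.5) and r² = 274/4 = 68.5.
Check A: distance² to centre = 58.5 ≤ 68.5, so it lies inside.
All remaining points lie in this disk, and no smaller disk contains both endpoints, so this is the minimum enclosing circle.
r = √(68.5) ≈ 8.28.

8.28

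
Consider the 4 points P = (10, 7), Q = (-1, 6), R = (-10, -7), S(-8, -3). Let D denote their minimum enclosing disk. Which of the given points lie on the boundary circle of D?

P, R

The minimum enclosing circle of a finite set is fixed by two of the points (as a diameter) or three (as a circumcircle).
The farthest pair is P–R with squared distance 596. The circle on this segment as diameter has centre (0, 0) and r² = 596/4 = 149.
Check Q: distance² to centre = 37 ≤ 149, so it lies inside.
All remaining points lie in this disk, and no smaller disk contains both endpoints, so this is the minimum enclosing circle.
The points at distance exactly r from the centre are P, R — 2 points.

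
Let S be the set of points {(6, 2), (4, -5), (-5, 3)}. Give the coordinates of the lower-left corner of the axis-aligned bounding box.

x-range [-5, 6], y-range [-5, 3].
The lower-left corner is (-5, -5).

(-5, -5)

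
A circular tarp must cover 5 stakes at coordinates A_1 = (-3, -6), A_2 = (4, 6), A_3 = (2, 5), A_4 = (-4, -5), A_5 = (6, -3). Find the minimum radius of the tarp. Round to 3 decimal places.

The minimum enclosing circle of a finite set is fixed by two of the points (as a diameter) or three (as a circumcircle).
The farthest pair is A_1–A_2 with squared distance 193. The circle on this segment as diameter has centre (0.5, 0) and r² = 193/4 = 48.25.
Check A_3: distance² to centre = 27.25 ≤ 48.25, so it lies inside.
All remaining points lie in this disk, and no smaller disk contains both endpoints, so this is the minimum enclosing circle.
r = √(48.25) ≈ 6.946.

6.946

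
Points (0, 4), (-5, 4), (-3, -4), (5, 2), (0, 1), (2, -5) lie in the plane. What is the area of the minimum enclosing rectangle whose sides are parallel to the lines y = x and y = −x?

In coordinates u = x + y, v = x − y the rectangle is axis-aligned; the map (x,y)→(u,v) scales areas by 2.
u-values: 4, -1, -7, 7, 1, -3; range = 7 − (-7) = 14.
v-values: -4, -9, 1, 3, -1, 7; range = 7 − (-9) = 16.
Area = (14 × 16) / 2 = 112.

112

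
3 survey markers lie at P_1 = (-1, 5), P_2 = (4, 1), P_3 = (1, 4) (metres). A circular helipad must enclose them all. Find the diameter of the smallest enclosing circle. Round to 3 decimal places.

6.403

Side lengths²: P_1P_2² = 41, P_1P_3² = 5, P_2P_3² = 18.
Since P_1P_2² = 41 ≥ 18 + 5 = 23, the angle opposite P_1P_2 is not acute, so the smallest enclosing circle has P_1P_2 as diameter.
Centre = midpoint of P_1P_2 = (1.5, 3), r² = 41/4 = 10.25.
Diameter = 2r = 2√(10.25) ≈ 6.403.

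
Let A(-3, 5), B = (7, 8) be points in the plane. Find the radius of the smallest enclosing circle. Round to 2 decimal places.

5.22

The smallest circle enclosing two points has them as diameter endpoints.
Centre = midpoint = (2, 6.5); r² = |AB|²/4 = 109/4 = 27.25.
r = √(27.25) ≈ 5.22.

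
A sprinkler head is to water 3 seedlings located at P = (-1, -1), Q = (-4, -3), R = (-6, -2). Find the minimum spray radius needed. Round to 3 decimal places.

Side lengths²: PQ² = 13, PR² = 26, QR² = 5.
Since PR² = 26 ≥ 13 + 5 = 18, the angle opposite PR is not acute, so the smallest enclosing circle has PR as diameter.
Centre = midpoint of PR = (-3.5, -1.5), r² = 26/4 = 6.5.
r = √(6.5) ≈ 2.550.

2.550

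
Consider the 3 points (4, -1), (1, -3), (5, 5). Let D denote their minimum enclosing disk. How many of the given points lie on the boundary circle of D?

Call the three points A, B, C in the order given.
Side lengths²: AB² = 13, AC² = 37, BC² = 80.
Since BC² = 80 ≥ 37 + 13 = 50, the angle opposite BC is not acute, so the smallest enclosing circle has BC as diameter.
Centre = midpoint of BC = (3, 1), r² = 80/4 = 20.
The points at distance exactly r from the centre are (1, -3), (5, 5) — 2 points.

2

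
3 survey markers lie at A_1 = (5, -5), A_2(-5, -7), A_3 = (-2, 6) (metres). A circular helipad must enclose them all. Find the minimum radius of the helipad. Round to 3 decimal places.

Side lengths²: A_1A_2² = 104, A_1A_3² = 170, A_2A_3² = 178.
Since A_2A_3² = 178 < 170 + 104 = 274, the triangle is acute, so the smallest enclosing circle is the circumcircle.
Circumcentre = (-61/62, -67/62), r² = 98345/1922.
r = √(98345/1922) ≈ 7.153.

7.153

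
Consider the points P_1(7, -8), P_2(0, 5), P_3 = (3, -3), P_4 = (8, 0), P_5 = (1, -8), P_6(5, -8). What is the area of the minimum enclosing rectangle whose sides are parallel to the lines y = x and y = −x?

In coordinates u = x + y, v = x − y the rectangle is axis-aligned; the map (x,y)→(u,v) scales areas by 2.
u-values: -1, 5, 0, 8, -7, -3; range = 8 − (-7) = 15.
v-values: 15, -5, 6, 8, 9, 13; range = 15 − (-5) = 20.
Area = (15 × 20) / 2 = 150.

150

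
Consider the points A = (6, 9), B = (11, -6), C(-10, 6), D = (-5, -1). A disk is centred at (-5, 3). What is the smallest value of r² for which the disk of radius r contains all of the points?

337

The required radius is the distance from (-5, 3) to the farthest point.
Squared distances: 157, 337, 34, 16.
Maximum is 337, attained at B.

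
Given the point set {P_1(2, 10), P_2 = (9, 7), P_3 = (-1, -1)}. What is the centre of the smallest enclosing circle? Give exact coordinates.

Side lengths²: P_1P_2² = 58, P_1P_3² = 130, P_2P_3² = 164.
Since P_2P_3² = 164 < 130 + 58 = 188, the triangle is acute, so the smallest enclosing circle is the circumcircle.
Circumcentre = (148/43, 159/43), r² = 77285/1849.
Centre = (148/43, 159/43).

(148/43, 159/43)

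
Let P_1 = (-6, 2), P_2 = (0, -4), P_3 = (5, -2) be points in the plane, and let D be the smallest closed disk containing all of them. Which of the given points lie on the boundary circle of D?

Side lengths²: P_1P_2² = 72, P_1P_3² = 137, P_2P_3² = 29.
Since P_1P_3² = 137 ≥ 72 + 29 = 101, the angle opposite P_1P_3 is not acute, so the smallest enclosing circle has P_1P_3 as diameter.
Centre = midpoint of P_1P_3 = (-0.5, 0), r² = 137/4 = 34.25.
The points at distance exactly r from the centre are P_1, P_3 — 2 points.

P_1, P_3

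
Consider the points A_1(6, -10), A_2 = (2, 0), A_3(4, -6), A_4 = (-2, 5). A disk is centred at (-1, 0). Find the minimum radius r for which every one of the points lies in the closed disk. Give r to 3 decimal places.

The required radius is the distance from (-1, 0) to the farthest point.
Squared distances: 149, 9, 61, 26.
Maximum is 149, attained at A_1.
r = √149 ≈ 12.207.

12.207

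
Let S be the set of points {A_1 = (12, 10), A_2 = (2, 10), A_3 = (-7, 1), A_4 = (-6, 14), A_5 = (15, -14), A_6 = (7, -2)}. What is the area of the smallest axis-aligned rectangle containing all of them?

x ranges over [-7, 15], width 22.
y ranges over [-14, 14], height 28.
Area = 22 × 28 = 616.

616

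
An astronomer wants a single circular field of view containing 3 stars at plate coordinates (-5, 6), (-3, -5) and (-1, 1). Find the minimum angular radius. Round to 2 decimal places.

5.59

Call the three points A, B, C in the order given.
Side lengths²: AB² = 125, AC² = 41, BC² = 40.
Since AB² = 125 ≥ 41 + 40 = 81, the angle opposite AB is not acute, so the smallest enclosing circle has AB as diameter.
Centre = midpoint of AB = (-4, 0.5), r² = 125/4 = 31.25.
r = √(31.25) ≈ 5.59.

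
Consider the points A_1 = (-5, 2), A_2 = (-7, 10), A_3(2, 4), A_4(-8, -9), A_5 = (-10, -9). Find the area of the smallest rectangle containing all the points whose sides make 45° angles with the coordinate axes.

In coordinates u = x + y, v = x − y the rectangle is axis-aligned; the map (x,y)→(u,v) scales areas by 2.
u-values: -3, 3, 6, -17, -19; range = 6 − (-19) = 25.
v-values: -7, -17, -2, 1, -1; range = 1 − (-17) = 18.
Area = (25 × 18) / 2 = 225.

225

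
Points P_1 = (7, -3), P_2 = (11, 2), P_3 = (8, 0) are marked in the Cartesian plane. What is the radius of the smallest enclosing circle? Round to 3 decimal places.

Side lengths²: P_1P_2² = 41, P_1P_3² = 10, P_2P_3² = 13.
Since P_1P_2² = 41 ≥ 13 + 10 = 23, the angle opposite P_1P_2 is not acute, so the smallest enclosing circle has P_1P_2 as diameter.
Centre = midpoint of P_1P_2 = (9, -0.5), r² = 41/4 = 10.25.
r = √(10.25) ≈ 3.202.

3.202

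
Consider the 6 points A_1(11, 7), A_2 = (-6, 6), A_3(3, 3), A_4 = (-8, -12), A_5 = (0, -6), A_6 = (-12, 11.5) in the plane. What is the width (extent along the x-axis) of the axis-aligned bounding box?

max x = 11, min x = -12, so width = 23.

23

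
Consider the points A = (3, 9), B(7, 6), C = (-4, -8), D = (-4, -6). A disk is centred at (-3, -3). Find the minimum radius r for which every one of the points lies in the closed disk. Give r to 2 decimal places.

The required radius is the distance from (-3, -3) to the farthest point.
Squared distances: 180, 181, 26, 10.
Maximum is 181, attained at B.
r = √181 ≈ 13.45.

13.45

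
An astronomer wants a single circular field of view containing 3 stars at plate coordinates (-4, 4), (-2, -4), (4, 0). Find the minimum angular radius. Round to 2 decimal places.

4.75

Call the three points A, B, C in the order given.
Side lengths²: AB² = 68, AC² = 80, BC² = 52.
Since AC² = 80 < 68 + 52 = 120, the triangle is acute, so the smallest enclosing circle is the circumcircle.
Circumcentre = (-5/7, 4/7), r² = 1105/49.
r = √(1105/49) ≈ 4.75.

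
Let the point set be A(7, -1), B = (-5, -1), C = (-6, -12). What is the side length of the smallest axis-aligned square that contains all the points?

13

The bounding box has width 13 and height 11.
An axis-aligned square enclosing the set must have side ≥ max(width, height).
So the minimum side is max(13, 11) = 13.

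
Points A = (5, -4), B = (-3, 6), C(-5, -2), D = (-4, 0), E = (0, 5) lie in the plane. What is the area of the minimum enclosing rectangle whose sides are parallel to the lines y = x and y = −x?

In coordinates u = x + y, v = x − y the rectangle is axis-aligned; the map (x,y)→(u,v) scales areas by 2.
u-values: 1, 3, -7, -4, 5; range = 5 − (-7) = 12.
v-values: 9, -9, -3, -4, -5; range = 9 − (-9) = 18.
Area = (12 × 18) / 2 = 108.

108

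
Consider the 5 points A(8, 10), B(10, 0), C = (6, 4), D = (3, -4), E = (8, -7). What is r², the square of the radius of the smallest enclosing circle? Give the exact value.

The farthest pair is A–E with squared distance 289. The circle on this segment as diameter has centre (8, 1.5) and r² = 289/4 = 72.25.
Check B: distance² to centre = 6.25 ≤ 72.25, so it lies inside.
All remaining points lie in this disk, and no smaller disk contains both endpoints, so this is the minimum enclosing circle.

72.25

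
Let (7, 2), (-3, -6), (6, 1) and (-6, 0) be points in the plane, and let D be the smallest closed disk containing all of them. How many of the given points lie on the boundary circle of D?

3

By Welzl's lemma the MEC is supported by two points (diametrically opposite) or three points (on a circumcircle).
The minimum enclosing circle is determined by three boundary points: (7, 2), (-3, -6), (-6, 0).
Their circumcentre is (5/7, -11/28) with r² = 35465/784.
The farthest remaining point (6, 1) is at distance² 23425/784 ≤ 35465/784.
The points at distance exactly r from the centre are (7, 2), (-3, -6), (-6, 0) — 3 points.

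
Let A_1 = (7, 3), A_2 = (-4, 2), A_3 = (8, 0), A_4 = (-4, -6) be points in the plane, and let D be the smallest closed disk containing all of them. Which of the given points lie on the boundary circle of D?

A_1, A_4

The farthest pair is A_1–A_4 with squared distance 202. The circle on this segment as diameter has centre (1.5, -1.5) and r² = 202/4 = 50.5.
Check A_2: distance² to centre = 42.5 ≤ 50.5, so it lies inside.
All remaining points lie in this disk, and no smaller disk contains both endpoints, so this is the minimum enclosing circle.
The points at distance exactly r from the centre are A_1, A_4 — 2 points.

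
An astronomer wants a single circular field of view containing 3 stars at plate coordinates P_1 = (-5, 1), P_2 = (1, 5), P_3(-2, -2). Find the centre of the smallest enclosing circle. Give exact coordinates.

(-1.2, 1.8)

Side lengths²: P_1P_2² = 52, P_1P_3² = 18, P_2P_3² = 58.
Since P_2P_3² = 58 < 52 + 18 = 70, the triangle is acute, so the smallest enclosing circle is the circumcircle.
Circumcentre = (-1.2, 1.8), r² = 15.08.
Centre = (-1.2, 1.8).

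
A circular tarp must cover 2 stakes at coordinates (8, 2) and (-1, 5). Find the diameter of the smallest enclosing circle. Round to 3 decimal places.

The smallest circle enclosing two points has them as diameter endpoints.
Centre = midpoint = (3.5, 3.5); r² = |(8, 2)−(-1, 5)|²/4 = 90/4 = 22.5.
Diameter = 2r = 2√(22.5) ≈ 9.487.

9.487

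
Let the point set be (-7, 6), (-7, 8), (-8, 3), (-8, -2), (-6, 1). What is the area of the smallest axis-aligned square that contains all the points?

100

The bounding box has width 2 and height 10.
An axis-aligned square enclosing the set must have side ≥ max(width, height).
So the minimum side is max(2, 10) = 10.
Area = 10² = 100.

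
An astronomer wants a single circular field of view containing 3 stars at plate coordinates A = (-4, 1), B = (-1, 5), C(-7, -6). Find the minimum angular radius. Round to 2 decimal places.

Side lengths²: AB² = 25, AC² = 58, BC² = 157.
Since BC² = 157 ≥ 58 + 25 = 83, the angle opposite BC is not acute, so the smallest enclosing circle has BC as diameter.
Centre = midpoint of BC = (-4, -0.5), r² = 157/4 = 39.25.
r = √(39.25) ≈ 6.26.

6.26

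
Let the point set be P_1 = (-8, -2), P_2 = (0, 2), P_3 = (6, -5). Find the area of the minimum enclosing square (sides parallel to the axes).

The bounding box has width 14 and height 7.
An axis-aligned square enclosing the set must have side ≥ max(width, height).
So the minimum side is max(14, 7) = 14.
Area = 14² = 196.

196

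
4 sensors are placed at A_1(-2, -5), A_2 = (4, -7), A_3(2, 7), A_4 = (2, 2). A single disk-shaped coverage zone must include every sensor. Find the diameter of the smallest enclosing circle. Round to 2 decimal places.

By Welzl's lemma the MEC is supported by two points (diametrically opposite) or three points (on a circumcircle).
The farthest pair is A_2–A_3 with squared distance 200. The circle on this segment as diameter has centre (3, 0) and r² = 200/4 = 50.
Check A_1: distance² to centre = 50 ≤ 50, so it lies inside.
All remaining points lie in this disk, and no smaller disk contains both endpoints, so this is the minimum enclosing circle.
Diameter = 2r = 2√50 ≈ 14.14.

14.14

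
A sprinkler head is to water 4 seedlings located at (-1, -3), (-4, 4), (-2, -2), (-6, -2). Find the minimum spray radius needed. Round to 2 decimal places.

3.84

The minimum enclosing circle of a finite set is fixed by two of the points (as a diameter) or three (as a circumcircle).
The minimum enclosing circle is determined by three boundary points: (-1, -3), (-4, 4), (-6, -2).
Their circumcentre is (-2.9375, 0.3125) with r² = 14.7265625.
The farthest remaining point (-2, -2) is at distance² 6.2265625 ≤ 14.7265625.
r = √(14.7265625) ≈ 3.84.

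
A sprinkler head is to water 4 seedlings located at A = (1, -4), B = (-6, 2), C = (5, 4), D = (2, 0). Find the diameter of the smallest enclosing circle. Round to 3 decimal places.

By Welzl's lemma the MEC is supported by two points (diametrically opposite) or three points (on a circumcircle).
The minimum enclosing circle is determined by three boundary points: A, B, C.
Their circumcentre is (-0.25, 1.625) with r² = 33.203125.
The farthest remaining point D is at distance² 7.703125 ≤ 33.203125.
Diameter = 2r = 2√(33.203125) ≈ 11.524.

11.524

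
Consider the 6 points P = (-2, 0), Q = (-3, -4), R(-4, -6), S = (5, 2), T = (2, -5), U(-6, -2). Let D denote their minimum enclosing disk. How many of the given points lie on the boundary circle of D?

3

The minimum enclosing circle is determined by three boundary points: R, S, U.
Their circumcentre is (1/26, -77/52) with r² = 99325/2704.
The farthest remaining point T is at distance² 43893/2704 ≤ 99325/2704.
The points at distance exactly r from the centre are R, S, U — 3 points.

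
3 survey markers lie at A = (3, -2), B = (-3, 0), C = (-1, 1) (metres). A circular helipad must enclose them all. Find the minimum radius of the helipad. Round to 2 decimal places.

3.16

Side lengths²: AB² = 40, AC² = 25, BC² = 5.
Since AB² = 40 ≥ 25 + 5 = 30, the angle opposite AB is not acute, so the smallest enclosing circle has AB as diameter.
Centre = midpoint of AB = (0, -1), r² = 40/4 = 10.
r = √10 ≈ 3.16.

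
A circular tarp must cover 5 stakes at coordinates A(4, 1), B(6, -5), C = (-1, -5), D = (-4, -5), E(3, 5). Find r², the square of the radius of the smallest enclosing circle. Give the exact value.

The minimum enclosing circle is determined by three boundary points: B, D, E.
Their circumcentre is (1, -1.05) with r² = 40.6025.
The farthest remaining point C is at distance² 19.6025 ≤ 40.6025.

40.6025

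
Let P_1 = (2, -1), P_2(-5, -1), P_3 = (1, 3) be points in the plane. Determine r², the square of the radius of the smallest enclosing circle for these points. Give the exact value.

13.8125

Side lengths²: P_1P_2² = 49, P_1P_3² = 17, P_2P_3² = 52.
Since P_2P_3² = 52 < 49 + 17 = 66, the triangle is acute, so the smallest enclosing circle is the circumcircle.
Circumcentre = (-1.5, 0.25), r² = 13.8125.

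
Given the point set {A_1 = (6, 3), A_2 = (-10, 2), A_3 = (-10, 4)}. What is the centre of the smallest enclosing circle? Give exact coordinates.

(-2.03125, 3)

Side lengths²: A_1A_2² = 257, A_1A_3² = 257, A_2A_3² = 4.
Since A_1A_3² = 257 < 257 + 4 = 261, the triangle is acute, so the smallest enclosing circle is the circumcircle.
Circumcentre = (-2.03125, 3), r² = 64.5009765625.
Centre = (-2.03125, 3).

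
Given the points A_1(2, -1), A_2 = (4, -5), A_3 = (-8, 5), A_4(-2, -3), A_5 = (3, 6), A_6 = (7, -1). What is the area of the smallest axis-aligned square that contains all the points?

The bounding box has width 15 and height 11.
An axis-aligned square enclosing the set must have side ≥ max(width, height).
So the minimum side is max(15, 11) = 15.
Area = 15² = 225.

225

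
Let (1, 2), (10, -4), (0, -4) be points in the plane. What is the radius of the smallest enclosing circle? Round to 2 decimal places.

Call the three points A, B, C in the order given.
Side lengths²: AB² = 117, AC² = 37, BC² = 100.
Since AB² = 117 < 100 + 37 = 137, the triangle is acute, so the smallest enclosing circle is the circumcircle.
Circumcentre = (5, -1.75), r² = 30.0625.
r = √(30.0625) ≈ 5.48.

5.48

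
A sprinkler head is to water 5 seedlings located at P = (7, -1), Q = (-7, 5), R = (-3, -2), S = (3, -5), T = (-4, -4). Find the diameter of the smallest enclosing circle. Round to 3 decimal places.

15.232

The minimum enclosing circle of a finite set is fixed by two of the points (as a diameter) or three (as a circumcircle).
The farthest pair is P–Q with squared distance 232. The circle on this segment as diameter has centre (0, 2) and r² = 232/4 = 58.
Check R: distance² to centre = 25 ≤ 58, so it lies inside.
All remaining points lie in this disk, and no smaller disk contains both endpoints, so this is the minimum enclosing circle.
Diameter = 2r = 2√58 ≈ 15.232.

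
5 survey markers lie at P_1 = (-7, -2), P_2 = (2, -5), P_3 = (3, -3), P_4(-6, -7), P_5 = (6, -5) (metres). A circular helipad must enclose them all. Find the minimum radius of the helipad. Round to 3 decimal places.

A smallest enclosing disk is always determined by at most three of the input points on its boundary.
The farthest pair is P_1–P_5 with squared distance 178. The circle on this segment as diameter has centre (-0.5, -3.5) and r² = 178/4 = 44.5.
Check P_2: distance² to centre = 8.5 ≤ 44.5, so it lies inside.
All remaining points lie in this disk, and no smaller disk contains both endpoints, so this is the minimum enclosing circle.
r = √(44.5) ≈ 6.671.

6.671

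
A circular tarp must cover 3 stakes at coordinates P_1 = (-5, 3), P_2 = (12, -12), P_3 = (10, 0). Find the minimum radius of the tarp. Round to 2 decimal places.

11.34

Side lengths²: P_1P_2² = 514, P_1P_3² = 234, P_2P_3² = 148.
Since P_1P_2² = 514 ≥ 234 + 148 = 382, the angle opposite P_1P_2 is not acute, so the smallest enclosing circle has P_1P_2 as diameter.
Centre = midpoint of P_1P_2 = (3.5, -4.5), r² = 514/4 = 128.5.
r = √(128.5) ≈ 11.34.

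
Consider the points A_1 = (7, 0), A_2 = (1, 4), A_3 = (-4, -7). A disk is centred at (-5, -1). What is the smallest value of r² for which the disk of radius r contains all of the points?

The required radius is the distance from (-5, -1) to the farthest point.
Squared distances: 145, 61, 37.
Maximum is 145, attained at A_1.

145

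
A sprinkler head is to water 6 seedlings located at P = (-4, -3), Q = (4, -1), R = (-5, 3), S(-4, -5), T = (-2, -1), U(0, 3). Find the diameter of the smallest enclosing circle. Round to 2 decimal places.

A smallest enclosing disk is always determined by at most three of the input points on its boundary.
The minimum enclosing circle is determined by three boundary points: Q, R, S.
Their circumcentre is (-41/34, -10/17) with r² = 31525/1156.
The farthest remaining point U is at distance² 16565/1156 ≤ 31525/1156.
Diameter = 2r = 2√(31525/1156) ≈ 10.44.

10.44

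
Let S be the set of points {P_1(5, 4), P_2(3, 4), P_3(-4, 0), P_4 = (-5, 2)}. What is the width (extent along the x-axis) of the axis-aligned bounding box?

10

max x = 5, min x = -5, so width = 10.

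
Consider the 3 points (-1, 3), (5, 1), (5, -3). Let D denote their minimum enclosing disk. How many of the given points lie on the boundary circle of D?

2

Call the three points A, B, C in the order given.
Side lengths²: AB² = 40, AC² = 72, BC² = 16.
Since AC² = 72 ≥ 40 + 16 = 56, the angle opposite AC is not acute, so the smallest enclosing circle has AC as diameter.
Centre = midpoint of AC = (2, 0), r² = 72/4 = 18.
The points at distance exactly r from the centre are (-1, 3), (5, -3) — 2 points.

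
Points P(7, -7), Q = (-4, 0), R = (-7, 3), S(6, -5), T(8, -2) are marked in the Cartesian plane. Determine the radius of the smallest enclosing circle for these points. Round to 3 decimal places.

8.602

By Welzl's lemma the MEC is supported by two points (diametrically opposite) or three points (on a circumcircle).
The farthest pair is P–R with squared distance 296. The circle on this segment as diameter has centre (0, -2) and r² = 296/4 = 74.
Check Q: distance² to centre = 20 ≤ 74, so it lies inside.
All remaining points lie in this disk, and no smaller disk contains both endpoints, so this is the minimum enclosing circle.
r = √74 ≈ 8.602.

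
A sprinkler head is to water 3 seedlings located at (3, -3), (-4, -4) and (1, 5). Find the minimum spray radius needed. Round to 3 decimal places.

5.175

Call the three points A, B, C in the order given.
Side lengths²: AB² = 50, AC² = 68, BC² = 106.
Since BC² = 106 < 68 + 50 = 118, the triangle is acute, so the smallest enclosing circle is the circumcircle.
Circumcentre = (-30/29, 7/29), r² = 22525/841.
r = √(22525/841) ≈ 5.175.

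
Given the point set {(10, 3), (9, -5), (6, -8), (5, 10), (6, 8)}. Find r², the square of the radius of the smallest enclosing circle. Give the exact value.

81.25

A smallest enclosing disk is always determined by at most three of the input points on its boundary.
The farthest pair is (6, -8)–(5, 10) with squared distance 325. The circle on this segment as diameter has centre (5.5, 1) and r² = 325/4 = 81.25.
Check (10, 3): distance² to centre = 24.25 ≤ 81.25, so it lies inside.
All remaining points lie in this disk, and no smaller disk contains both endpoints, so this is the minimum enclosing circle.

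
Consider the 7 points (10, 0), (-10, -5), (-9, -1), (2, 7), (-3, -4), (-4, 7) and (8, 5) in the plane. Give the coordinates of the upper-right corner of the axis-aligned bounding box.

x-range [-10, 10], y-range [-5, 7].
The upper-right corner is (10, 7).

(10, 7)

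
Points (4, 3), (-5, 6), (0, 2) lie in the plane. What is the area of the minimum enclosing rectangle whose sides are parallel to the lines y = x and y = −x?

In coordinates u = x + y, v = x − y the rectangle is axis-aligned; the map (x,y)→(u,v) scales areas by 2.
u-values: 7, 1, 2; range = 7 − 1 = 6.
v-values: 1, -11, -2; range = 1 − (-11) = 12.
Area = (6 × 12) / 2 = 36.

36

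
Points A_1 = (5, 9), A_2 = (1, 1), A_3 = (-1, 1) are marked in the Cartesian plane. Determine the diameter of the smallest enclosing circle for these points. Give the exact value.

Side lengths²: A_1A_2² = 80, A_1A_3² = 100, A_2A_3² = 4.
Since A_1A_3² = 100 ≥ 80 + 4 = 84, the angle opposite A_1A_3 is not acute, so the smallest enclosing circle has A_1A_3 as diameter.
Centre = midpoint of A_1A_3 = (2, 5), r² = 100/4 = 25.
Diameter = 2r = 2√25 = 10.

10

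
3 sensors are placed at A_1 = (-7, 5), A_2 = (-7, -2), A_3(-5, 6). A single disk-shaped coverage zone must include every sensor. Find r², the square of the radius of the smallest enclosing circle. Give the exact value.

Side lengths²: A_1A_2² = 49, A_1A_3² = 5, A_2A_3² = 68.
Since A_2A_3² = 68 ≥ 49 + 5 = 54, the angle opposite A_2A_3 is not acute, so the smallest enclosing circle has A_2A_3 as diameter.
Centre = midpoint of A_2A_3 = (-6, 2), r² = 68/4 = 17.

17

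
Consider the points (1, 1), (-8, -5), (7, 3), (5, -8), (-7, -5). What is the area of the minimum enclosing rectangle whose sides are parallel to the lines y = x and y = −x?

In coordinates u = x + y, v = x − y the rectangle is axis-aligned; the map (x,y)→(u,v) scales areas by 2.
u-values: 2, -13, 10, -3, -12; range = 10 − (-13) = 23.
v-values: 0, -3, 4, 13, -2; range = 13 − (-3) = 16.
Area = (23 × 16) / 2 = 184.

184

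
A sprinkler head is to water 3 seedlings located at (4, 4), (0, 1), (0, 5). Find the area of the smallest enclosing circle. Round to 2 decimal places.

Call the three points A, B, C in the order given.
Side lengths²: AB² = 25, AC² = 17, BC² = 16.
Since AB² = 25 < 17 + 16 = 33, the triangle is acute, so the smallest enclosing circle is the circumcircle.
Circumcentre = (1.625, 3), r² = 6.640625.
Area = π·r² = π·6.640625 ≈ 20.86.

20.86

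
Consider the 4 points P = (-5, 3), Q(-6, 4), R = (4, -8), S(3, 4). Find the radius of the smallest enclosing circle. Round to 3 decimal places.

7.810

The farthest pair is Q–R with squared distance 244. The circle on this segment as diameter has centre (-1, -2) and r² = 244/4 = 61.
Check P: distance² to centre = 41 ≤ 61, so it lies inside.
All remaining points lie in this disk, and no smaller disk contains both endpoints, so this is the minimum enclosing circle.
r = √61 ≈ 7.810.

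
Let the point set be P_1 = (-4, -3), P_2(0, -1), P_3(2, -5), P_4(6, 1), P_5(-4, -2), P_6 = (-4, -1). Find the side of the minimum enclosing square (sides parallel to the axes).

10

The bounding box has width 10 and height 6.
An axis-aligned square enclosing the set must have side ≥ max(width, height).
So the minimum side is max(10, 6) = 10.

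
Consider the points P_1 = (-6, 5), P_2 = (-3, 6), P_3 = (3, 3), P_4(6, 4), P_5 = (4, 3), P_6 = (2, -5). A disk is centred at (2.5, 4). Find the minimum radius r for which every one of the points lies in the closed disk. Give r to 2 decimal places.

The required radius is the distance from (2.5, 4) to the farthest point.
Squared distances: 73.25, 34.25, 1.25, 12.25, 3.25, 81.25.
Maximum is 81.25, attained at P_6.
r = √(81.25) ≈ 9.01.

9.01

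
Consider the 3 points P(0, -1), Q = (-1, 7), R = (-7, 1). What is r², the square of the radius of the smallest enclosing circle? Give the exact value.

Side lengths²: PQ² = 65, PR² = 53, QR² = 72.
Since QR² = 72 < 65 + 53 = 118, the triangle is acute, so the smallest enclosing circle is the circumcircle.
Circumcentre = (-49/18, 49/18), r² = 3445/162.

3445/162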